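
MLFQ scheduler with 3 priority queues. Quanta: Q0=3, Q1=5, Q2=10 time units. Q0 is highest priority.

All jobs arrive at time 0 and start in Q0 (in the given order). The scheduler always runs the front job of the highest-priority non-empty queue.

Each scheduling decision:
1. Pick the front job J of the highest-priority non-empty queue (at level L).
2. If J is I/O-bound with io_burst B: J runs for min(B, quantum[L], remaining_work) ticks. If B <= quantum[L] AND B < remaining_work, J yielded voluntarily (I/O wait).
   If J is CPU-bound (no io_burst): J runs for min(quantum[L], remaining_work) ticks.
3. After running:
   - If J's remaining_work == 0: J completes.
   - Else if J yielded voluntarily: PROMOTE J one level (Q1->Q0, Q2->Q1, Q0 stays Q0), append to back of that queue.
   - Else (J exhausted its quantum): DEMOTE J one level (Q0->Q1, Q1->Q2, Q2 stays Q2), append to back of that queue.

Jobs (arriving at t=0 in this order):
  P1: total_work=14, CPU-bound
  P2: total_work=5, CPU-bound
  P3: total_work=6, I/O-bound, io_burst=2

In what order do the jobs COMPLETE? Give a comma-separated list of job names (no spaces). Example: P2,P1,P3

t=0-3: P1@Q0 runs 3, rem=11, quantum used, demote→Q1. Q0=[P2,P3] Q1=[P1] Q2=[]
t=3-6: P2@Q0 runs 3, rem=2, quantum used, demote→Q1. Q0=[P3] Q1=[P1,P2] Q2=[]
t=6-8: P3@Q0 runs 2, rem=4, I/O yield, promote→Q0. Q0=[P3] Q1=[P1,P2] Q2=[]
t=8-10: P3@Q0 runs 2, rem=2, I/O yield, promote→Q0. Q0=[P3] Q1=[P1,P2] Q2=[]
t=10-12: P3@Q0 runs 2, rem=0, completes. Q0=[] Q1=[P1,P2] Q2=[]
t=12-17: P1@Q1 runs 5, rem=6, quantum used, demote→Q2. Q0=[] Q1=[P2] Q2=[P1]
t=17-19: P2@Q1 runs 2, rem=0, completes. Q0=[] Q1=[] Q2=[P1]
t=19-25: P1@Q2 runs 6, rem=0, completes. Q0=[] Q1=[] Q2=[]

Answer: P3,P2,P1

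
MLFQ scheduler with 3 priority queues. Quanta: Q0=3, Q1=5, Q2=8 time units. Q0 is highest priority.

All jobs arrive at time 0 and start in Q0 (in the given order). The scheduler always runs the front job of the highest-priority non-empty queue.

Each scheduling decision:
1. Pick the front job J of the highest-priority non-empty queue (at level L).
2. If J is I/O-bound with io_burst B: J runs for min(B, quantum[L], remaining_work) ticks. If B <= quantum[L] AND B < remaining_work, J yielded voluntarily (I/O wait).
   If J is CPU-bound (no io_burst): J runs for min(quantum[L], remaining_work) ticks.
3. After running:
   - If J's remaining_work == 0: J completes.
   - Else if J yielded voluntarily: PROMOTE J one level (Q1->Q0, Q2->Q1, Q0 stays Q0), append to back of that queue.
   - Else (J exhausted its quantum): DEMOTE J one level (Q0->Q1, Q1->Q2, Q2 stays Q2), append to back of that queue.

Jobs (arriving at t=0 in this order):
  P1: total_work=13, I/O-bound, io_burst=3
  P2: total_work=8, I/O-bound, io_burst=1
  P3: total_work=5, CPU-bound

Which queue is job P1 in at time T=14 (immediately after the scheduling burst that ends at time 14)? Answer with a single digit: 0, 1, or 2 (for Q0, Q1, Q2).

t=0-3: P1@Q0 runs 3, rem=10, I/O yield, promote→Q0. Q0=[P2,P3,P1] Q1=[] Q2=[]
t=3-4: P2@Q0 runs 1, rem=7, I/O yield, promote→Q0. Q0=[P3,P1,P2] Q1=[] Q2=[]
t=4-7: P3@Q0 runs 3, rem=2, quantum used, demote→Q1. Q0=[P1,P2] Q1=[P3] Q2=[]
t=7-10: P1@Q0 runs 3, rem=7, I/O yield, promote→Q0. Q0=[P2,P1] Q1=[P3] Q2=[]
t=10-11: P2@Q0 runs 1, rem=6, I/O yield, promote→Q0. Q0=[P1,P2] Q1=[P3] Q2=[]
t=11-14: P1@Q0 runs 3, rem=4, I/O yield, promote→Q0. Q0=[P2,P1] Q1=[P3] Q2=[]
t=14-15: P2@Q0 runs 1, rem=5, I/O yield, promote→Q0. Q0=[P1,P2] Q1=[P3] Q2=[]
t=15-18: P1@Q0 runs 3, rem=1, I/O yield, promote→Q0. Q0=[P2,P1] Q1=[P3] Q2=[]
t=18-19: P2@Q0 runs 1, rem=4, I/O yield, promote→Q0. Q0=[P1,P2] Q1=[P3] Q2=[]
t=19-20: P1@Q0 runs 1, rem=0, completes. Q0=[P2] Q1=[P3] Q2=[]
t=20-21: P2@Q0 runs 1, rem=3, I/O yield, promote→Q0. Q0=[P2] Q1=[P3] Q2=[]
t=21-22: P2@Q0 runs 1, rem=2, I/O yield, promote→Q0. Q0=[P2] Q1=[P3] Q2=[]
t=22-23: P2@Q0 runs 1, rem=1, I/O yield, promote→Q0. Q0=[P2] Q1=[P3] Q2=[]
t=23-24: P2@Q0 runs 1, rem=0, completes. Q0=[] Q1=[P3] Q2=[]
t=24-26: P3@Q1 runs 2, rem=0, completes. Q0=[] Q1=[] Q2=[]

Answer: 0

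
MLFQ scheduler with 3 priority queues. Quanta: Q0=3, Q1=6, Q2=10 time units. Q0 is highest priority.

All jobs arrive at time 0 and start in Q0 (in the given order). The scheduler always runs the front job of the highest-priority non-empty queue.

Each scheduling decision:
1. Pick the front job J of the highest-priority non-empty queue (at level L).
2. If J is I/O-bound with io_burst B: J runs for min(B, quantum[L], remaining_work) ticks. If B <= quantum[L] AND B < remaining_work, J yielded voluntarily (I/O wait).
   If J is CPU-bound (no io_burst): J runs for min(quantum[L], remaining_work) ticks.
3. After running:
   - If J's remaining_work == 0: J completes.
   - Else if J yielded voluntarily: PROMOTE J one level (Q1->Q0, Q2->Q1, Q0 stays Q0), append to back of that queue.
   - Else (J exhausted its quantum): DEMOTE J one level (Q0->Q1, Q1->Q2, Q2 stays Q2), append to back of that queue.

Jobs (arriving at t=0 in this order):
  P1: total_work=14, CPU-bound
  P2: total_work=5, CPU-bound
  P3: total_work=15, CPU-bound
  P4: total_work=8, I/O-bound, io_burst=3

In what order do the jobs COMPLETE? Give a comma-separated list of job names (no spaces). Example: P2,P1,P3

Answer: P4,P2,P1,P3

Derivation:
t=0-3: P1@Q0 runs 3, rem=11, quantum used, demote→Q1. Q0=[P2,P3,P4] Q1=[P1] Q2=[]
t=3-6: P2@Q0 runs 3, rem=2, quantum used, demote→Q1. Q0=[P3,P4] Q1=[P1,P2] Q2=[]
t=6-9: P3@Q0 runs 3, rem=12, quantum used, demote→Q1. Q0=[P4] Q1=[P1,P2,P3] Q2=[]
t=9-12: P4@Q0 runs 3, rem=5, I/O yield, promote→Q0. Q0=[P4] Q1=[P1,P2,P3] Q2=[]
t=12-15: P4@Q0 runs 3, rem=2, I/O yield, promote→Q0. Q0=[P4] Q1=[P1,P2,P3] Q2=[]
t=15-17: P4@Q0 runs 2, rem=0, completes. Q0=[] Q1=[P1,P2,P3] Q2=[]
t=17-23: P1@Q1 runs 6, rem=5, quantum used, demote→Q2. Q0=[] Q1=[P2,P3] Q2=[P1]
t=23-25: P2@Q1 runs 2, rem=0, completes. Q0=[] Q1=[P3] Q2=[P1]
t=25-31: P3@Q1 runs 6, rem=6, quantum used, demote→Q2. Q0=[] Q1=[] Q2=[P1,P3]
t=31-36: P1@Q2 runs 5, rem=0, completes. Q0=[] Q1=[] Q2=[P3]
t=36-42: P3@Q2 runs 6, rem=0, completes. Q0=[] Q1=[] Q2=[]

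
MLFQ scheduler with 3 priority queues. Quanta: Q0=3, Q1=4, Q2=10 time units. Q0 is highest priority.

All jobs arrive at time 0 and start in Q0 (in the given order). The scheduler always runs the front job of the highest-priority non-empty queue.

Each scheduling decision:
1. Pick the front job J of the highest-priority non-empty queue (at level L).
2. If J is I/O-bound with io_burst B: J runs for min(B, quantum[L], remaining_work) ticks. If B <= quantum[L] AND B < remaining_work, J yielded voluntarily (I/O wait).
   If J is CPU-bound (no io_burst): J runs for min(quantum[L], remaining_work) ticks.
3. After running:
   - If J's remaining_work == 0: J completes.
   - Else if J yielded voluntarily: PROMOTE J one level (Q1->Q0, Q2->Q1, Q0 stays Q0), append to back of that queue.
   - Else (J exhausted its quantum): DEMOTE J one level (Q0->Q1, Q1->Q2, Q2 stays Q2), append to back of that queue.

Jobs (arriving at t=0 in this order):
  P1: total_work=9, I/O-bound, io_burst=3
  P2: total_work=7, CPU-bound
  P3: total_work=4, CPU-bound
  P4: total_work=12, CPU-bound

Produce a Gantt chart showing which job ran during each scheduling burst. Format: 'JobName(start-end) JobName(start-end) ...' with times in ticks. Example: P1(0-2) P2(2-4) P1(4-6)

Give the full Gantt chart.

Answer: P1(0-3) P2(3-6) P3(6-9) P4(9-12) P1(12-15) P1(15-18) P2(18-22) P3(22-23) P4(23-27) P4(27-32)

Derivation:
t=0-3: P1@Q0 runs 3, rem=6, I/O yield, promote→Q0. Q0=[P2,P3,P4,P1] Q1=[] Q2=[]
t=3-6: P2@Q0 runs 3, rem=4, quantum used, demote→Q1. Q0=[P3,P4,P1] Q1=[P2] Q2=[]
t=6-9: P3@Q0 runs 3, rem=1, quantum used, demote→Q1. Q0=[P4,P1] Q1=[P2,P3] Q2=[]
t=9-12: P4@Q0 runs 3, rem=9, quantum used, demote→Q1. Q0=[P1] Q1=[P2,P3,P4] Q2=[]
t=12-15: P1@Q0 runs 3, rem=3, I/O yield, promote→Q0. Q0=[P1] Q1=[P2,P3,P4] Q2=[]
t=15-18: P1@Q0 runs 3, rem=0, completes. Q0=[] Q1=[P2,P3,P4] Q2=[]
t=18-22: P2@Q1 runs 4, rem=0, completes. Q0=[] Q1=[P3,P4] Q2=[]
t=22-23: P3@Q1 runs 1, rem=0, completes. Q0=[] Q1=[P4] Q2=[]
t=23-27: P4@Q1 runs 4, rem=5, quantum used, demote→Q2. Q0=[] Q1=[] Q2=[P4]
t=27-32: P4@Q2 runs 5, rem=0, completes. Q0=[] Q1=[] Q2=[]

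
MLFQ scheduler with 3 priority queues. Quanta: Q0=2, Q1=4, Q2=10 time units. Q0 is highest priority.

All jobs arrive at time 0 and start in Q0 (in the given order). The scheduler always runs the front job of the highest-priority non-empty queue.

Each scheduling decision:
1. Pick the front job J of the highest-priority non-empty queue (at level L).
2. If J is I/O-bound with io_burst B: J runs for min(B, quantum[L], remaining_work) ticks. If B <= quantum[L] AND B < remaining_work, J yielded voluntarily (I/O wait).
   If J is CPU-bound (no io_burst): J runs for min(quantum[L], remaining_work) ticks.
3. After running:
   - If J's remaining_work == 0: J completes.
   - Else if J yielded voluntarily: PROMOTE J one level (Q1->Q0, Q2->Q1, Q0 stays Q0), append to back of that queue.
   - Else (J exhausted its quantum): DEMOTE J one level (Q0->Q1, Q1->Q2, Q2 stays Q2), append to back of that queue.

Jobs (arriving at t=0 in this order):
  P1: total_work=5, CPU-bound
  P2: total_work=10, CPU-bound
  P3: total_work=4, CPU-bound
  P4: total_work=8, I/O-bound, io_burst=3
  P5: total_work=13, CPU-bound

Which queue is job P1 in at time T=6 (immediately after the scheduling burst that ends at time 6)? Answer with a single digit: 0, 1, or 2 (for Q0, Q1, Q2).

t=0-2: P1@Q0 runs 2, rem=3, quantum used, demote→Q1. Q0=[P2,P3,P4,P5] Q1=[P1] Q2=[]
t=2-4: P2@Q0 runs 2, rem=8, quantum used, demote→Q1. Q0=[P3,P4,P5] Q1=[P1,P2] Q2=[]
t=4-6: P3@Q0 runs 2, rem=2, quantum used, demote→Q1. Q0=[P4,P5] Q1=[P1,P2,P3] Q2=[]
t=6-8: P4@Q0 runs 2, rem=6, quantum used, demote→Q1. Q0=[P5] Q1=[P1,P2,P3,P4] Q2=[]
t=8-10: P5@Q0 runs 2, rem=11, quantum used, demote→Q1. Q0=[] Q1=[P1,P2,P3,P4,P5] Q2=[]
t=10-13: P1@Q1 runs 3, rem=0, completes. Q0=[] Q1=[P2,P3,P4,P5] Q2=[]
t=13-17: P2@Q1 runs 4, rem=4, quantum used, demote→Q2. Q0=[] Q1=[P3,P4,P5] Q2=[P2]
t=17-19: P3@Q1 runs 2, rem=0, completes. Q0=[] Q1=[P4,P5] Q2=[P2]
t=19-22: P4@Q1 runs 3, rem=3, I/O yield, promote→Q0. Q0=[P4] Q1=[P5] Q2=[P2]
t=22-24: P4@Q0 runs 2, rem=1, quantum used, demote→Q1. Q0=[] Q1=[P5,P4] Q2=[P2]
t=24-28: P5@Q1 runs 4, rem=7, quantum used, demote→Q2. Q0=[] Q1=[P4] Q2=[P2,P5]
t=28-29: P4@Q1 runs 1, rem=0, completes. Q0=[] Q1=[] Q2=[P2,P5]
t=29-33: P2@Q2 runs 4, rem=0, completes. Q0=[] Q1=[] Q2=[P5]
t=33-40: P5@Q2 runs 7, rem=0, completes. Q0=[] Q1=[] Q2=[]

Answer: 1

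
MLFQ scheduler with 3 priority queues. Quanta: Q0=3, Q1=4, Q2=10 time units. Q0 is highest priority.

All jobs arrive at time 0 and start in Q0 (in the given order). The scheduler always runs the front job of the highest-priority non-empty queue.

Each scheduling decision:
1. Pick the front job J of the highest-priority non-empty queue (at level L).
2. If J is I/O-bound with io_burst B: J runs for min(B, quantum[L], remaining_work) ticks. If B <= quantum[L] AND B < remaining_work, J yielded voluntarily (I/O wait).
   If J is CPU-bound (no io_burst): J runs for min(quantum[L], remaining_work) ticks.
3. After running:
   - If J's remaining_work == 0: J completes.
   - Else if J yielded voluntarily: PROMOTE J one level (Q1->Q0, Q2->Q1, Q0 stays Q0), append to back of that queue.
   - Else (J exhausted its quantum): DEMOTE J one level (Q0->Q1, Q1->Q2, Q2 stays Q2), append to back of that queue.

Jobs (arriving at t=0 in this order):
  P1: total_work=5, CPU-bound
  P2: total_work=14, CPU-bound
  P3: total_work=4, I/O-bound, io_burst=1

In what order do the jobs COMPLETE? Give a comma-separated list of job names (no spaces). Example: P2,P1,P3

Answer: P3,P1,P2

Derivation:
t=0-3: P1@Q0 runs 3, rem=2, quantum used, demote→Q1. Q0=[P2,P3] Q1=[P1] Q2=[]
t=3-6: P2@Q0 runs 3, rem=11, quantum used, demote→Q1. Q0=[P3] Q1=[P1,P2] Q2=[]
t=6-7: P3@Q0 runs 1, rem=3, I/O yield, promote→Q0. Q0=[P3] Q1=[P1,P2] Q2=[]
t=7-8: P3@Q0 runs 1, rem=2, I/O yield, promote→Q0. Q0=[P3] Q1=[P1,P2] Q2=[]
t=8-9: P3@Q0 runs 1, rem=1, I/O yield, promote→Q0. Q0=[P3] Q1=[P1,P2] Q2=[]
t=9-10: P3@Q0 runs 1, rem=0, completes. Q0=[] Q1=[P1,P2] Q2=[]
t=10-12: P1@Q1 runs 2, rem=0, completes. Q0=[] Q1=[P2] Q2=[]
t=12-16: P2@Q1 runs 4, rem=7, quantum used, demote→Q2. Q0=[] Q1=[] Q2=[P2]
t=16-23: P2@Q2 runs 7, rem=0, completes. Q0=[] Q1=[] Q2=[]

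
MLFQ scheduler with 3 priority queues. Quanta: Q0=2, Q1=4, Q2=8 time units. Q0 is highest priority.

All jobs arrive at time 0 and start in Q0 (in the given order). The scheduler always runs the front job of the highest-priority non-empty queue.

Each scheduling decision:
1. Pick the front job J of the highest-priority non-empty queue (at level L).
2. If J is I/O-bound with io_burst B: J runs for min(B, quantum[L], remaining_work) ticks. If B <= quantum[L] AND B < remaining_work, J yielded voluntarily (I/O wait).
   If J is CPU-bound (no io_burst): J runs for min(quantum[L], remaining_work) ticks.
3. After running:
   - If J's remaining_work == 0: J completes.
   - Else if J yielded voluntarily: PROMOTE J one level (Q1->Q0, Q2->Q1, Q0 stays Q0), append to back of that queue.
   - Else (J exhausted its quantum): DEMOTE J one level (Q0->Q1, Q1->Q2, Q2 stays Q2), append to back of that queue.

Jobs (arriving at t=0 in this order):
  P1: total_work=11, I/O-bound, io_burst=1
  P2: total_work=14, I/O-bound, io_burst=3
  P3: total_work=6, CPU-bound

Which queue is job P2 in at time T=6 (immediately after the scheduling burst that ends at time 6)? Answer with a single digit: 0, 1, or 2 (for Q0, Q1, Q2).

t=0-1: P1@Q0 runs 1, rem=10, I/O yield, promote→Q0. Q0=[P2,P3,P1] Q1=[] Q2=[]
t=1-3: P2@Q0 runs 2, rem=12, quantum used, demote→Q1. Q0=[P3,P1] Q1=[P2] Q2=[]
t=3-5: P3@Q0 runs 2, rem=4, quantum used, demote→Q1. Q0=[P1] Q1=[P2,P3] Q2=[]
t=5-6: P1@Q0 runs 1, rem=9, I/O yield, promote→Q0. Q0=[P1] Q1=[P2,P3] Q2=[]
t=6-7: P1@Q0 runs 1, rem=8, I/O yield, promote→Q0. Q0=[P1] Q1=[P2,P3] Q2=[]
t=7-8: P1@Q0 runs 1, rem=7, I/O yield, promote→Q0. Q0=[P1] Q1=[P2,P3] Q2=[]
t=8-9: P1@Q0 runs 1, rem=6, I/O yield, promote→Q0. Q0=[P1] Q1=[P2,P3] Q2=[]
t=9-10: P1@Q0 runs 1, rem=5, I/O yield, promote→Q0. Q0=[P1] Q1=[P2,P3] Q2=[]
t=10-11: P1@Q0 runs 1, rem=4, I/O yield, promote→Q0. Q0=[P1] Q1=[P2,P3] Q2=[]
t=11-12: P1@Q0 runs 1, rem=3, I/O yield, promote→Q0. Q0=[P1] Q1=[P2,P3] Q2=[]
t=12-13: P1@Q0 runs 1, rem=2, I/O yield, promote→Q0. Q0=[P1] Q1=[P2,P3] Q2=[]
t=13-14: P1@Q0 runs 1, rem=1, I/O yield, promote→Q0. Q0=[P1] Q1=[P2,P3] Q2=[]
t=14-15: P1@Q0 runs 1, rem=0, completes. Q0=[] Q1=[P2,P3] Q2=[]
t=15-18: P2@Q1 runs 3, rem=9, I/O yield, promote→Q0. Q0=[P2] Q1=[P3] Q2=[]
t=18-20: P2@Q0 runs 2, rem=7, quantum used, demote→Q1. Q0=[] Q1=[P3,P2] Q2=[]
t=20-24: P3@Q1 runs 4, rem=0, completes. Q0=[] Q1=[P2] Q2=[]
t=24-27: P2@Q1 runs 3, rem=4, I/O yield, promote→Q0. Q0=[P2] Q1=[] Q2=[]
t=27-29: P2@Q0 runs 2, rem=2, quantum used, demote→Q1. Q0=[] Q1=[P2] Q2=[]
t=29-31: P2@Q1 runs 2, rem=0, completes. Q0=[] Q1=[] Q2=[]

Answer: 1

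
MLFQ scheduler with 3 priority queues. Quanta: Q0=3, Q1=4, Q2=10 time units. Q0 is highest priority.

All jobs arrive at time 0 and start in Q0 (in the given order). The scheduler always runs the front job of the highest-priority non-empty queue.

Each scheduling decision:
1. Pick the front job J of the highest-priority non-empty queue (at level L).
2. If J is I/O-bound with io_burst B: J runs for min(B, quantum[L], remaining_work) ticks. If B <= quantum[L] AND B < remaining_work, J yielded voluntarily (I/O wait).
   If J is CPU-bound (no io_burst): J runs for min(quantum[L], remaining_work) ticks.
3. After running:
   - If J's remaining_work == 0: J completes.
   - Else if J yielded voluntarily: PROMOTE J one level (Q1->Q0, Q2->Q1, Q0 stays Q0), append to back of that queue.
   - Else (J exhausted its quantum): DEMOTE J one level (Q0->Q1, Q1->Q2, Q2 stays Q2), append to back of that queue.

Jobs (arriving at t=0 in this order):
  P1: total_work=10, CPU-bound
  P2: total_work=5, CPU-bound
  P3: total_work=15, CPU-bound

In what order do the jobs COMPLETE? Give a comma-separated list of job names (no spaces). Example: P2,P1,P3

Answer: P2,P1,P3

Derivation:
t=0-3: P1@Q0 runs 3, rem=7, quantum used, demote→Q1. Q0=[P2,P3] Q1=[P1] Q2=[]
t=3-6: P2@Q0 runs 3, rem=2, quantum used, demote→Q1. Q0=[P3] Q1=[P1,P2] Q2=[]
t=6-9: P3@Q0 runs 3, rem=12, quantum used, demote→Q1. Q0=[] Q1=[P1,P2,P3] Q2=[]
t=9-13: P1@Q1 runs 4, rem=3, quantum used, demote→Q2. Q0=[] Q1=[P2,P3] Q2=[P1]
t=13-15: P2@Q1 runs 2, rem=0, completes. Q0=[] Q1=[P3] Q2=[P1]
t=15-19: P3@Q1 runs 4, rem=8, quantum used, demote→Q2. Q0=[] Q1=[] Q2=[P1,P3]
t=19-22: P1@Q2 runs 3, rem=0, completes. Q0=[] Q1=[] Q2=[P3]
t=22-30: P3@Q2 runs 8, rem=0, completes. Q0=[] Q1=[] Q2=[]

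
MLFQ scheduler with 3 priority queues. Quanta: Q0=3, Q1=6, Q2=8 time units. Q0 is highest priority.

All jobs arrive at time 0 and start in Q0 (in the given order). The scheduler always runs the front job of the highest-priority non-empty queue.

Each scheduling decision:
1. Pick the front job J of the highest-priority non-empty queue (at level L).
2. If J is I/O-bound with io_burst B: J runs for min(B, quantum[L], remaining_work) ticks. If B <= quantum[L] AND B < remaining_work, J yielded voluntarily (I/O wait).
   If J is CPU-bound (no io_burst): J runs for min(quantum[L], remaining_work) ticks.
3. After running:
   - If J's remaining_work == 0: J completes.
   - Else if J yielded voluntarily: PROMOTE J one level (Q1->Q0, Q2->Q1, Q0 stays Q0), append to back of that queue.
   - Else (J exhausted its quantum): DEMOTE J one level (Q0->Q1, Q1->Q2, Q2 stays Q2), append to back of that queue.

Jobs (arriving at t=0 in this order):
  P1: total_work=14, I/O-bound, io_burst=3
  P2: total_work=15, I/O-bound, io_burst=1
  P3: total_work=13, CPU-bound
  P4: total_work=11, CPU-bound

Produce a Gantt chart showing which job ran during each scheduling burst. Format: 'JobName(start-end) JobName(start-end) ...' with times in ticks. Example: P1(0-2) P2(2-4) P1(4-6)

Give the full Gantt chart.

t=0-3: P1@Q0 runs 3, rem=11, I/O yield, promote→Q0. Q0=[P2,P3,P4,P1] Q1=[] Q2=[]
t=3-4: P2@Q0 runs 1, rem=14, I/O yield, promote→Q0. Q0=[P3,P4,P1,P2] Q1=[] Q2=[]
t=4-7: P3@Q0 runs 3, rem=10, quantum used, demote→Q1. Q0=[P4,P1,P2] Q1=[P3] Q2=[]
t=7-10: P4@Q0 runs 3, rem=8, quantum used, demote→Q1. Q0=[P1,P2] Q1=[P3,P4] Q2=[]
t=10-13: P1@Q0 runs 3, rem=8, I/O yield, promote→Q0. Q0=[P2,P1] Q1=[P3,P4] Q2=[]
t=13-14: P2@Q0 runs 1, rem=13, I/O yield, promote→Q0. Q0=[P1,P2] Q1=[P3,P4] Q2=[]
t=14-17: P1@Q0 runs 3, rem=5, I/O yield, promote→Q0. Q0=[P2,P1] Q1=[P3,P4] Q2=[]
t=17-18: P2@Q0 runs 1, rem=12, I/O yield, promote→Q0. Q0=[P1,P2] Q1=[P3,P4] Q2=[]
t=18-21: P1@Q0 runs 3, rem=2, I/O yield, promote→Q0. Q0=[P2,P1] Q1=[P3,P4] Q2=[]
t=21-22: P2@Q0 runs 1, rem=11, I/O yield, promote→Q0. Q0=[P1,P2] Q1=[P3,P4] Q2=[]
t=22-24: P1@Q0 runs 2, rem=0, completes. Q0=[P2] Q1=[P3,P4] Q2=[]
t=24-25: P2@Q0 runs 1, rem=10, I/O yield, promote→Q0. Q0=[P2] Q1=[P3,P4] Q2=[]
t=25-26: P2@Q0 runs 1, rem=9, I/O yield, promote→Q0. Q0=[P2] Q1=[P3,P4] Q2=[]
t=26-27: P2@Q0 runs 1, rem=8, I/O yield, promote→Q0. Q0=[P2] Q1=[P3,P4] Q2=[]
t=27-28: P2@Q0 runs 1, rem=7, I/O yield, promote→Q0. Q0=[P2] Q1=[P3,P4] Q2=[]
t=28-29: P2@Q0 runs 1, rem=6, I/O yield, promote→Q0. Q0=[P2] Q1=[P3,P4] Q2=[]
t=29-30: P2@Q0 runs 1, rem=5, I/O yield, promote→Q0. Q0=[P2] Q1=[P3,P4] Q2=[]
t=30-31: P2@Q0 runs 1, rem=4, I/O yield, promote→Q0. Q0=[P2] Q1=[P3,P4] Q2=[]
t=31-32: P2@Q0 runs 1, rem=3, I/O yield, promote→Q0. Q0=[P2] Q1=[P3,P4] Q2=[]
t=32-33: P2@Q0 runs 1, rem=2, I/O yield, promote→Q0. Q0=[P2] Q1=[P3,P4] Q2=[]
t=33-34: P2@Q0 runs 1, rem=1, I/O yield, promote→Q0. Q0=[P2] Q1=[P3,P4] Q2=[]
t=34-35: P2@Q0 runs 1, rem=0, completes. Q0=[] Q1=[P3,P4] Q2=[]
t=35-41: P3@Q1 runs 6, rem=4, quantum used, demote→Q2. Q0=[] Q1=[P4] Q2=[P3]
t=41-47: P4@Q1 runs 6, rem=2, quantum used, demote→Q2. Q0=[] Q1=[] Q2=[P3,P4]
t=47-51: P3@Q2 runs 4, rem=0, completes. Q0=[] Q1=[] Q2=[P4]
t=51-53: P4@Q2 runs 2, rem=0, completes. Q0=[] Q1=[] Q2=[]

Answer: P1(0-3) P2(3-4) P3(4-7) P4(7-10) P1(10-13) P2(13-14) P1(14-17) P2(17-18) P1(18-21) P2(21-22) P1(22-24) P2(24-25) P2(25-26) P2(26-27) P2(27-28) P2(28-29) P2(29-30) P2(30-31) P2(31-32) P2(32-33) P2(33-34) P2(34-35) P3(35-41) P4(41-47) P3(47-51) P4(51-53)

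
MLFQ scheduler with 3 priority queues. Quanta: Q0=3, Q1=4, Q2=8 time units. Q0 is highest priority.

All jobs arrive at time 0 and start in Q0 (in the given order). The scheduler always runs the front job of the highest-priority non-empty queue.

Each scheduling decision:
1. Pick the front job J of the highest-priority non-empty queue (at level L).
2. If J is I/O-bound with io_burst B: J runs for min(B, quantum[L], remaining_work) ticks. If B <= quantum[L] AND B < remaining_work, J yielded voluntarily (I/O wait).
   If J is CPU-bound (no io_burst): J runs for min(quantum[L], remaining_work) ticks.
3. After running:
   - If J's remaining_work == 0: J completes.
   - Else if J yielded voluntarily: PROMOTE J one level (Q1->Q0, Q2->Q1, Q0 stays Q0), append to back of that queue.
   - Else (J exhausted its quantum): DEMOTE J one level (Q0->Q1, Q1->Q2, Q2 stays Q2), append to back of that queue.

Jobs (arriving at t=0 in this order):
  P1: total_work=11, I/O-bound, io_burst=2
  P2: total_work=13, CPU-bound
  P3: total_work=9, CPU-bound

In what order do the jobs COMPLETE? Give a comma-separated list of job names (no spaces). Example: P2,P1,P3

Answer: P1,P2,P3

Derivation:
t=0-2: P1@Q0 runs 2, rem=9, I/O yield, promote→Q0. Q0=[P2,P3,P1] Q1=[] Q2=[]
t=2-5: P2@Q0 runs 3, rem=10, quantum used, demote→Q1. Q0=[P3,P1] Q1=[P2] Q2=[]
t=5-8: P3@Q0 runs 3, rem=6, quantum used, demote→Q1. Q0=[P1] Q1=[P2,P3] Q2=[]
t=8-10: P1@Q0 runs 2, rem=7, I/O yield, promote→Q0. Q0=[P1] Q1=[P2,P3] Q2=[]
t=10-12: P1@Q0 runs 2, rem=5, I/O yield, promote→Q0. Q0=[P1] Q1=[P2,P3] Q2=[]
t=12-14: P1@Q0 runs 2, rem=3, I/O yield, promote→Q0. Q0=[P1] Q1=[P2,P3] Q2=[]
t=14-16: P1@Q0 runs 2, rem=1, I/O yield, promote→Q0. Q0=[P1] Q1=[P2,P3] Q2=[]
t=16-17: P1@Q0 runs 1, rem=0, completes. Q0=[] Q1=[P2,P3] Q2=[]
t=17-21: P2@Q1 runs 4, rem=6, quantum used, demote→Q2. Q0=[] Q1=[P3] Q2=[P2]
t=21-25: P3@Q1 runs 4, rem=2, quantum used, demote→Q2. Q0=[] Q1=[] Q2=[P2,P3]
t=25-31: P2@Q2 runs 6, rem=0, completes. Q0=[] Q1=[] Q2=[P3]
t=31-33: P3@Q2 runs 2, rem=0, completes. Q0=[] Q1=[] Q2=[]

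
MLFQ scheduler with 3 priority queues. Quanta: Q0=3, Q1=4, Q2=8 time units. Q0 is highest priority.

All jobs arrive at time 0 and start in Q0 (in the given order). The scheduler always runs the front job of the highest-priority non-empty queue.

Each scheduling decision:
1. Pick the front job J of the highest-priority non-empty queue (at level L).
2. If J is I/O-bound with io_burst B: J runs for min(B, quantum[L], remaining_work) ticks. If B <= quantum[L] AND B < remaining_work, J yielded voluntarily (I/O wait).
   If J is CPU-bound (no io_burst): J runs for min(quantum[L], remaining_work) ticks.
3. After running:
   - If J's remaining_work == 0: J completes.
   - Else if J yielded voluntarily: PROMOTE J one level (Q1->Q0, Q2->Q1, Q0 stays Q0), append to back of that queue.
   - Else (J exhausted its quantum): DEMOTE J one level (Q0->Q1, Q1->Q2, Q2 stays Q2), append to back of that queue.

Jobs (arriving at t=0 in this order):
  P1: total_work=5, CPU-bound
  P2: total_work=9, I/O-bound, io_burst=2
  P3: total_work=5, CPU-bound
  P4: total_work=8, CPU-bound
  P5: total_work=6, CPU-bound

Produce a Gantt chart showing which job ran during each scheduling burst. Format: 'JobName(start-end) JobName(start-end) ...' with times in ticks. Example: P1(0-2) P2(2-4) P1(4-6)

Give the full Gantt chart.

t=0-3: P1@Q0 runs 3, rem=2, quantum used, demote→Q1. Q0=[P2,P3,P4,P5] Q1=[P1] Q2=[]
t=3-5: P2@Q0 runs 2, rem=7, I/O yield, promote→Q0. Q0=[P3,P4,P5,P2] Q1=[P1] Q2=[]
t=5-8: P3@Q0 runs 3, rem=2, quantum used, demote→Q1. Q0=[P4,P5,P2] Q1=[P1,P3] Q2=[]
t=8-11: P4@Q0 runs 3, rem=5, quantum used, demote→Q1. Q0=[P5,P2] Q1=[P1,P3,P4] Q2=[]
t=11-14: P5@Q0 runs 3, rem=3, quantum used, demote→Q1. Q0=[P2] Q1=[P1,P3,P4,P5] Q2=[]
t=14-16: P2@Q0 runs 2, rem=5, I/O yield, promote→Q0. Q0=[P2] Q1=[P1,P3,P4,P5] Q2=[]
t=16-18: P2@Q0 runs 2, rem=3, I/O yield, promote→Q0. Q0=[P2] Q1=[P1,P3,P4,P5] Q2=[]
t=18-20: P2@Q0 runs 2, rem=1, I/O yield, promote→Q0. Q0=[P2] Q1=[P1,P3,P4,P5] Q2=[]
t=20-21: P2@Q0 runs 1, rem=0, completes. Q0=[] Q1=[P1,P3,P4,P5] Q2=[]
t=21-23: P1@Q1 runs 2, rem=0, completes. Q0=[] Q1=[P3,P4,P5] Q2=[]
t=23-25: P3@Q1 runs 2, rem=0, completes. Q0=[] Q1=[P4,P5] Q2=[]
t=25-29: P4@Q1 runs 4, rem=1, quantum used, demote→Q2. Q0=[] Q1=[P5] Q2=[P4]
t=29-32: P5@Q1 runs 3, rem=0, completes. Q0=[] Q1=[] Q2=[P4]
t=32-33: P4@Q2 runs 1, rem=0, completes. Q0=[] Q1=[] Q2=[]

Answer: P1(0-3) P2(3-5) P3(5-8) P4(8-11) P5(11-14) P2(14-16) P2(16-18) P2(18-20) P2(20-21) P1(21-23) P3(23-25) P4(25-29) P5(29-32) P4(32-33)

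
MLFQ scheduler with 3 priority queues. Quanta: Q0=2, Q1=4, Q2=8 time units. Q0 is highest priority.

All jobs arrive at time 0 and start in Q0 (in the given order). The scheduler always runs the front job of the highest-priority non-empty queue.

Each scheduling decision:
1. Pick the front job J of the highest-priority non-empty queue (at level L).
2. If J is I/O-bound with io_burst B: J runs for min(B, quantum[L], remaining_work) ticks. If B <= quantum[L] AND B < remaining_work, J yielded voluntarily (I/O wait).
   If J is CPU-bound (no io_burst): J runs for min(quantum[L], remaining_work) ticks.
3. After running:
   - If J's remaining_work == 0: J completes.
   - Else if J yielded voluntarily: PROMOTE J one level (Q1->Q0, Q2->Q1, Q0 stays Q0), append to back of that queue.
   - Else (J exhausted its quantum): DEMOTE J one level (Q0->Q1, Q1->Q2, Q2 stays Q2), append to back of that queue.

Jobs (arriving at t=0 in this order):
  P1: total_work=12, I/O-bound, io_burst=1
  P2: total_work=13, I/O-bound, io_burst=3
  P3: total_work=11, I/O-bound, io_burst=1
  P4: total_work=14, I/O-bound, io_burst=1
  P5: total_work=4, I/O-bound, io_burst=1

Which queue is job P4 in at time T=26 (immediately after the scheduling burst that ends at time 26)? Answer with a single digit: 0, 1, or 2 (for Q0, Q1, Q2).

Answer: 0

Derivation:
t=0-1: P1@Q0 runs 1, rem=11, I/O yield, promote→Q0. Q0=[P2,P3,P4,P5,P1] Q1=[] Q2=[]
t=1-3: P2@Q0 runs 2, rem=11, quantum used, demote→Q1. Q0=[P3,P4,P5,P1] Q1=[P2] Q2=[]
t=3-4: P3@Q0 runs 1, rem=10, I/O yield, promote→Q0. Q0=[P4,P5,P1,P3] Q1=[P2] Q2=[]
t=4-5: P4@Q0 runs 1, rem=13, I/O yield, promote→Q0. Q0=[P5,P1,P3,P4] Q1=[P2] Q2=[]
t=5-6: P5@Q0 runs 1, rem=3, I/O yield, promote→Q0. Q0=[P1,P3,P4,P5] Q1=[P2] Q2=[]
t=6-7: P1@Q0 runs 1, rem=10, I/O yield, promote→Q0. Q0=[P3,P4,P5,P1] Q1=[P2] Q2=[]
t=7-8: P3@Q0 runs 1, rem=9, I/O yield, promote→Q0. Q0=[P4,P5,P1,P3] Q1=[P2] Q2=[]
t=8-9: P4@Q0 runs 1, rem=12, I/O yield, promote→Q0. Q0=[P5,P1,P3,P4] Q1=[P2] Q2=[]
t=9-10: P5@Q0 runs 1, rem=2, I/O yield, promote→Q0. Q0=[P1,P3,P4,P5] Q1=[P2] Q2=[]
t=10-11: P1@Q0 runs 1, rem=9, I/O yield, promote→Q0. Q0=[P3,P4,P5,P1] Q1=[P2] Q2=[]
t=11-12: P3@Q0 runs 1, rem=8, I/O yield, promote→Q0. Q0=[P4,P5,P1,P3] Q1=[P2] Q2=[]
t=12-13: P4@Q0 runs 1, rem=11, I/O yield, promote→Q0. Q0=[P5,P1,P3,P4] Q1=[P2] Q2=[]
t=13-14: P5@Q0 runs 1, rem=1, I/O yield, promote→Q0. Q0=[P1,P3,P4,P5] Q1=[P2] Q2=[]
t=14-15: P1@Q0 runs 1, rem=8, I/O yield, promote→Q0. Q0=[P3,P4,P5,P1] Q1=[P2] Q2=[]
t=15-16: P3@Q0 runs 1, rem=7, I/O yield, promote→Q0. Q0=[P4,P5,P1,P3] Q1=[P2] Q2=[]
t=16-17: P4@Q0 runs 1, rem=10, I/O yield, promote→Q0. Q0=[P5,P1,P3,P4] Q1=[P2] Q2=[]
t=17-18: P5@Q0 runs 1, rem=0, completes. Q0=[P1,P3,P4] Q1=[P2] Q2=[]
t=18-19: P1@Q0 runs 1, rem=7, I/O yield, promote→Q0. Q0=[P3,P4,P1] Q1=[P2] Q2=[]
t=19-20: P3@Q0 runs 1, rem=6, I/O yield, promote→Q0. Q0=[P4,P1,P3] Q1=[P2] Q2=[]
t=20-21: P4@Q0 runs 1, rem=9, I/O yield, promote→Q0. Q0=[P1,P3,P4] Q1=[P2] Q2=[]
t=21-22: P1@Q0 runs 1, rem=6, I/O yield, promote→Q0. Q0=[P3,P4,P1] Q1=[P2] Q2=[]
t=22-23: P3@Q0 runs 1, rem=5, I/O yield, promote→Q0. Q0=[P4,P1,P3] Q1=[P2] Q2=[]
t=23-24: P4@Q0 runs 1, rem=8, I/O yield, promote→Q0. Q0=[P1,P3,P4] Q1=[P2] Q2=[]
t=24-25: P1@Q0 runs 1, rem=5, I/O yield, promote→Q0. Q0=[P3,P4,P1] Q1=[P2] Q2=[]
t=25-26: P3@Q0 runs 1, rem=4, I/O yield, promote→Q0. Q0=[P4,P1,P3] Q1=[P2] Q2=[]
t=26-27: P4@Q0 runs 1, rem=7, I/O yield, promote→Q0. Q0=[P1,P3,P4] Q1=[P2] Q2=[]
t=27-28: P1@Q0 runs 1, rem=4, I/O yield, promote→Q0. Q0=[P3,P4,P1] Q1=[P2] Q2=[]
t=28-29: P3@Q0 runs 1, rem=3, I/O yield, promote→Q0. Q0=[P4,P1,P3] Q1=[P2] Q2=[]
t=29-30: P4@Q0 runs 1, rem=6, I/O yield, promote→Q0. Q0=[P1,P3,P4] Q1=[P2] Q2=[]
t=30-31: P1@Q0 runs 1, rem=3, I/O yield, promote→Q0. Q0=[P3,P4,P1] Q1=[P2] Q2=[]
t=31-32: P3@Q0 runs 1, rem=2, I/O yield, promote→Q0. Q0=[P4,P1,P3] Q1=[P2] Q2=[]
t=32-33: P4@Q0 runs 1, rem=5, I/O yield, promote→Q0. Q0=[P1,P3,P4] Q1=[P2] Q2=[]
t=33-34: P1@Q0 runs 1, rem=2, I/O yield, promote→Q0. Q0=[P3,P4,P1] Q1=[P2] Q2=[]
t=34-35: P3@Q0 runs 1, rem=1, I/O yield, promote→Q0. Q0=[P4,P1,P3] Q1=[P2] Q2=[]
t=35-36: P4@Q0 runs 1, rem=4, I/O yield, promote→Q0. Q0=[P1,P3,P4] Q1=[P2] Q2=[]
t=36-37: P1@Q0 runs 1, rem=1, I/O yield, promote→Q0. Q0=[P3,P4,P1] Q1=[P2] Q2=[]
t=37-38: P3@Q0 runs 1, rem=0, completes. Q0=[P4,P1] Q1=[P2] Q2=[]
t=38-39: P4@Q0 runs 1, rem=3, I/O yield, promote→Q0. Q0=[P1,P4] Q1=[P2] Q2=[]
t=39-40: P1@Q0 runs 1, rem=0, completes. Q0=[P4] Q1=[P2] Q2=[]
t=40-41: P4@Q0 runs 1, rem=2, I/O yield, promote→Q0. Q0=[P4] Q1=[P2] Q2=[]
t=41-42: P4@Q0 runs 1, rem=1, I/O yield, promote→Q0. Q0=[P4] Q1=[P2] Q2=[]
t=42-43: P4@Q0 runs 1, rem=0, completes. Q0=[] Q1=[P2] Q2=[]
t=43-46: P2@Q1 runs 3, rem=8, I/O yield, promote→Q0. Q0=[P2] Q1=[] Q2=[]
t=46-48: P2@Q0 runs 2, rem=6, quantum used, demote→Q1. Q0=[] Q1=[P2] Q2=[]
t=48-51: P2@Q1 runs 3, rem=3, I/O yield, promote→Q0. Q0=[P2] Q1=[] Q2=[]
t=51-53: P2@Q0 runs 2, rem=1, quantum used, demote→Q1. Q0=[] Q1=[P2] Q2=[]
t=53-54: P2@Q1 runs 1, rem=0, completes. Q0=[] Q1=[] Q2=[]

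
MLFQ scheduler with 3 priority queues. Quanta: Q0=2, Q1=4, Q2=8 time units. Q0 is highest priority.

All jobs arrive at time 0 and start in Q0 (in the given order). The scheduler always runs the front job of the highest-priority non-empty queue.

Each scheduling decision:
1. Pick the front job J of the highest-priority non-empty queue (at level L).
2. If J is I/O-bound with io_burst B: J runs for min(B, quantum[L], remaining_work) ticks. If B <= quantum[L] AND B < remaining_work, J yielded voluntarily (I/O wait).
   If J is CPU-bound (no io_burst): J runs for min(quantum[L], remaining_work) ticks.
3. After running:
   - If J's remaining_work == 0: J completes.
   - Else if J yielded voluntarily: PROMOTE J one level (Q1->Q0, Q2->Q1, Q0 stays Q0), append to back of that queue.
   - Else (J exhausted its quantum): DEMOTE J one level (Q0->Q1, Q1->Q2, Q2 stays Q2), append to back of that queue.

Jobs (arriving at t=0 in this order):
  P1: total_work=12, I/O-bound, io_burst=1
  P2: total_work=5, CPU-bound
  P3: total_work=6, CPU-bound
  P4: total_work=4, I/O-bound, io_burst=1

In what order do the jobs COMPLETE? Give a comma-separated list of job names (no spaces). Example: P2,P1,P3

t=0-1: P1@Q0 runs 1, rem=11, I/O yield, promote→Q0. Q0=[P2,P3,P4,P1] Q1=[] Q2=[]
t=1-3: P2@Q0 runs 2, rem=3, quantum used, demote→Q1. Q0=[P3,P4,P1] Q1=[P2] Q2=[]
t=3-5: P3@Q0 runs 2, rem=4, quantum used, demote→Q1. Q0=[P4,P1] Q1=[P2,P3] Q2=[]
t=5-6: P4@Q0 runs 1, rem=3, I/O yield, promote→Q0. Q0=[P1,P4] Q1=[P2,P3] Q2=[]
t=6-7: P1@Q0 runs 1, rem=10, I/O yield, promote→Q0. Q0=[P4,P1] Q1=[P2,P3] Q2=[]
t=7-8: P4@Q0 runs 1, rem=2, I/O yield, promote→Q0. Q0=[P1,P4] Q1=[P2,P3] Q2=[]
t=8-9: P1@Q0 runs 1, rem=9, I/O yield, promote→Q0. Q0=[P4,P1] Q1=[P2,P3] Q2=[]
t=9-10: P4@Q0 runs 1, rem=1, I/O yield, promote→Q0. Q0=[P1,P4] Q1=[P2,P3] Q2=[]
t=10-11: P1@Q0 runs 1, rem=8, I/O yield, promote→Q0. Q0=[P4,P1] Q1=[P2,P3] Q2=[]
t=11-12: P4@Q0 runs 1, rem=0, completes. Q0=[P1] Q1=[P2,P3] Q2=[]
t=12-13: P1@Q0 runs 1, rem=7, I/O yield, promote→Q0. Q0=[P1] Q1=[P2,P3] Q2=[]
t=13-14: P1@Q0 runs 1, rem=6, I/O yield, promote→Q0. Q0=[P1] Q1=[P2,P3] Q2=[]
t=14-15: P1@Q0 runs 1, rem=5, I/O yield, promote→Q0. Q0=[P1] Q1=[P2,P3] Q2=[]
t=15-16: P1@Q0 runs 1, rem=4, I/O yield, promote→Q0. Q0=[P1] Q1=[P2,P3] Q2=[]
t=16-17: P1@Q0 runs 1, rem=3, I/O yield, promote→Q0. Q0=[P1] Q1=[P2,P3] Q2=[]
t=17-18: P1@Q0 runs 1, rem=2, I/O yield, promote→Q0. Q0=[P1] Q1=[P2,P3] Q2=[]
t=18-19: P1@Q0 runs 1, rem=1, I/O yield, promote→Q0. Q0=[P1] Q1=[P2,P3] Q2=[]
t=19-20: P1@Q0 runs 1, rem=0, completes. Q0=[] Q1=[P2,P3] Q2=[]
t=20-23: P2@Q1 runs 3, rem=0, completes. Q0=[] Q1=[P3] Q2=[]
t=23-27: P3@Q1 runs 4, rem=0, completes. Q0=[] Q1=[] Q2=[]

Answer: P4,P1,P2,P3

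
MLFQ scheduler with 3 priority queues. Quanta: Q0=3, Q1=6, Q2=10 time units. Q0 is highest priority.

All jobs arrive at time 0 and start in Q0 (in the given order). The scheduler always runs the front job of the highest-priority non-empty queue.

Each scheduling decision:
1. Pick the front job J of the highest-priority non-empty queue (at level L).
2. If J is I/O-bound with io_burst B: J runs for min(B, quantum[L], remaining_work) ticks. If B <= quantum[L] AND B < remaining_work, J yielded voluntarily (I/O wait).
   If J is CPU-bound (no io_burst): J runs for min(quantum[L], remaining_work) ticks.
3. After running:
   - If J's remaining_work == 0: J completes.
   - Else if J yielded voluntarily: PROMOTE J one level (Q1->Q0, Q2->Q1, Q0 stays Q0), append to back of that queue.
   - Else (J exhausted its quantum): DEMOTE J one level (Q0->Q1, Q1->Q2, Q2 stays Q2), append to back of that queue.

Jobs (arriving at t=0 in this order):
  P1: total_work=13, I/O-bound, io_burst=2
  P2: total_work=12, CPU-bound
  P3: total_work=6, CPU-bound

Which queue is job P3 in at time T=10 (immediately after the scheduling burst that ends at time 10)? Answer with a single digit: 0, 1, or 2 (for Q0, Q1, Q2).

t=0-2: P1@Q0 runs 2, rem=11, I/O yield, promote→Q0. Q0=[P2,P3,P1] Q1=[] Q2=[]
t=2-5: P2@Q0 runs 3, rem=9, quantum used, demote→Q1. Q0=[P3,P1] Q1=[P2] Q2=[]
t=5-8: P3@Q0 runs 3, rem=3, quantum used, demote→Q1. Q0=[P1] Q1=[P2,P3] Q2=[]
t=8-10: P1@Q0 runs 2, rem=9, I/O yield, promote→Q0. Q0=[P1] Q1=[P2,P3] Q2=[]
t=10-12: P1@Q0 runs 2, rem=7, I/O yield, promote→Q0. Q0=[P1] Q1=[P2,P3] Q2=[]
t=12-14: P1@Q0 runs 2, rem=5, I/O yield, promote→Q0. Q0=[P1] Q1=[P2,P3] Q2=[]
t=14-16: P1@Q0 runs 2, rem=3, I/O yield, promote→Q0. Q0=[P1] Q1=[P2,P3] Q2=[]
t=16-18: P1@Q0 runs 2, rem=1, I/O yield, promote→Q0. Q0=[P1] Q1=[P2,P3] Q2=[]
t=18-19: P1@Q0 runs 1, rem=0, completes. Q0=[] Q1=[P2,P3] Q2=[]
t=19-25: P2@Q1 runs 6, rem=3, quantum used, demote→Q2. Q0=[] Q1=[P3] Q2=[P2]
t=25-28: P3@Q1 runs 3, rem=0, completes. Q0=[] Q1=[] Q2=[P2]
t=28-31: P2@Q2 runs 3, rem=0, completes. Q0=[] Q1=[] Q2=[]

Answer: 1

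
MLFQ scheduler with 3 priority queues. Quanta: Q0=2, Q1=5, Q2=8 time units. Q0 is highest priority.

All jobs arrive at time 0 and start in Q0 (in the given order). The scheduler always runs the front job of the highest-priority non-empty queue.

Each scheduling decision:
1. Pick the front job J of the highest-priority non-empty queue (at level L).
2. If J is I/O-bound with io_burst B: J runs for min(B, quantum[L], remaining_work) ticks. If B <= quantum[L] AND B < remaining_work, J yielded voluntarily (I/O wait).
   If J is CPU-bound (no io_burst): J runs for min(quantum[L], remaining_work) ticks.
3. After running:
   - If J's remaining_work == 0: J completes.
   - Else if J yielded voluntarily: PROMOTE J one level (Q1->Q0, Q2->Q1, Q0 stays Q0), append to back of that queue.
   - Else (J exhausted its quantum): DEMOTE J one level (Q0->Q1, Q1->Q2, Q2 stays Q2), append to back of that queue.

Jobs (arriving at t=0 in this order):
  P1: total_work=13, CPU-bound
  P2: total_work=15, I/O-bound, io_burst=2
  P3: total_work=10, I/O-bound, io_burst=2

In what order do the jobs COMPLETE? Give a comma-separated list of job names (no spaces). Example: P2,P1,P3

Answer: P3,P2,P1

Derivation:
t=0-2: P1@Q0 runs 2, rem=11, quantum used, demote→Q1. Q0=[P2,P3] Q1=[P1] Q2=[]
t=2-4: P2@Q0 runs 2, rem=13, I/O yield, promote→Q0. Q0=[P3,P2] Q1=[P1] Q2=[]
t=4-6: P3@Q0 runs 2, rem=8, I/O yield, promote→Q0. Q0=[P2,P3] Q1=[P1] Q2=[]
t=6-8: P2@Q0 runs 2, rem=11, I/O yield, promote→Q0. Q0=[P3,P2] Q1=[P1] Q2=[]
t=8-10: P3@Q0 runs 2, rem=6, I/O yield, promote→Q0. Q0=[P2,P3] Q1=[P1] Q2=[]
t=10-12: P2@Q0 runs 2, rem=9, I/O yield, promote→Q0. Q0=[P3,P2] Q1=[P1] Q2=[]
t=12-14: P3@Q0 runs 2, rem=4, I/O yield, promote→Q0. Q0=[P2,P3] Q1=[P1] Q2=[]
t=14-16: P2@Q0 runs 2, rem=7, I/O yield, promote→Q0. Q0=[P3,P2] Q1=[P1] Q2=[]
t=16-18: P3@Q0 runs 2, rem=2, I/O yield, promote→Q0. Q0=[P2,P3] Q1=[P1] Q2=[]
t=18-20: P2@Q0 runs 2, rem=5, I/O yield, promote→Q0. Q0=[P3,P2] Q1=[P1] Q2=[]
t=20-22: P3@Q0 runs 2, rem=0, completes. Q0=[P2] Q1=[P1] Q2=[]
t=22-24: P2@Q0 runs 2, rem=3, I/O yield, promote→Q0. Q0=[P2] Q1=[P1] Q2=[]
t=24-26: P2@Q0 runs 2, rem=1, I/O yield, promote→Q0. Q0=[P2] Q1=[P1] Q2=[]
t=26-27: P2@Q0 runs 1, rem=0, completes. Q0=[] Q1=[P1] Q2=[]
t=27-32: P1@Q1 runs 5, rem=6, quantum used, demote→Q2. Q0=[] Q1=[] Q2=[P1]
t=32-38: P1@Q2 runs 6, rem=0, completes. Q0=[] Q1=[] Q2=[]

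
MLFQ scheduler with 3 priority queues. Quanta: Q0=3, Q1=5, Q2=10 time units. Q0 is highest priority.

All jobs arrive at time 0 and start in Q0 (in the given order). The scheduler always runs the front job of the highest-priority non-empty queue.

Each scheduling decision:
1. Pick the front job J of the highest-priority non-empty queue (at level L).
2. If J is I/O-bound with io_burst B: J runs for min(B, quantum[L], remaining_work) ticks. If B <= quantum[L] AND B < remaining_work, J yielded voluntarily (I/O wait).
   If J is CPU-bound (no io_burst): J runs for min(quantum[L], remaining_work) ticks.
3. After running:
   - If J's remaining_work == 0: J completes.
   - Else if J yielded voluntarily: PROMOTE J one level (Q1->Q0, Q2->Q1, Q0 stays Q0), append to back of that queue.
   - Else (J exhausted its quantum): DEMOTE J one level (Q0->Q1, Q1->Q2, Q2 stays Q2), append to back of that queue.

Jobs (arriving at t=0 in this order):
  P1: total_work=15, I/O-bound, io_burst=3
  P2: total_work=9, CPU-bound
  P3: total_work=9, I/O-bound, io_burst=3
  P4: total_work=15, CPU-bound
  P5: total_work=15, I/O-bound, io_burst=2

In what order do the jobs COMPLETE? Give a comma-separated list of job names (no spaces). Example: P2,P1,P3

Answer: P3,P1,P5,P2,P4

Derivation:
t=0-3: P1@Q0 runs 3, rem=12, I/O yield, promote→Q0. Q0=[P2,P3,P4,P5,P1] Q1=[] Q2=[]
t=3-6: P2@Q0 runs 3, rem=6, quantum used, demote→Q1. Q0=[P3,P4,P5,P1] Q1=[P2] Q2=[]
t=6-9: P3@Q0 runs 3, rem=6, I/O yield, promote→Q0. Q0=[P4,P5,P1,P3] Q1=[P2] Q2=[]
t=9-12: P4@Q0 runs 3, rem=12, quantum used, demote→Q1. Q0=[P5,P1,P3] Q1=[P2,P4] Q2=[]
t=12-14: P5@Q0 runs 2, rem=13, I/O yield, promote→Q0. Q0=[P1,P3,P5] Q1=[P2,P4] Q2=[]
t=14-17: P1@Q0 runs 3, rem=9, I/O yield, promote→Q0. Q0=[P3,P5,P1] Q1=[P2,P4] Q2=[]
t=17-20: P3@Q0 runs 3, rem=3, I/O yield, promote→Q0. Q0=[P5,P1,P3] Q1=[P2,P4] Q2=[]
t=20-22: P5@Q0 runs 2, rem=11, I/O yield, promote→Q0. Q0=[P1,P3,P5] Q1=[P2,P4] Q2=[]
t=22-25: P1@Q0 runs 3, rem=6, I/O yield, promote→Q0. Q0=[P3,P5,P1] Q1=[P2,P4] Q2=[]
t=25-28: P3@Q0 runs 3, rem=0, completes. Q0=[P5,P1] Q1=[P2,P4] Q2=[]
t=28-30: P5@Q0 runs 2, rem=9, I/O yield, promote→Q0. Q0=[P1,P5] Q1=[P2,P4] Q2=[]
t=30-33: P1@Q0 runs 3, rem=3, I/O yield, promote→Q0. Q0=[P5,P1] Q1=[P2,P4] Q2=[]
t=33-35: P5@Q0 runs 2, rem=7, I/O yield, promote→Q0. Q0=[P1,P5] Q1=[P2,P4] Q2=[]
t=35-38: P1@Q0 runs 3, rem=0, completes. Q0=[P5] Q1=[P2,P4] Q2=[]
t=38-40: P5@Q0 runs 2, rem=5, I/O yield, promote→Q0. Q0=[P5] Q1=[P2,P4] Q2=[]
t=40-42: P5@Q0 runs 2, rem=3, I/O yield, promote→Q0. Q0=[P5] Q1=[P2,P4] Q2=[]
t=42-44: P5@Q0 runs 2, rem=1, I/O yield, promote→Q0. Q0=[P5] Q1=[P2,P4] Q2=[]
t=44-45: P5@Q0 runs 1, rem=0, completes. Q0=[] Q1=[P2,P4] Q2=[]
t=45-50: P2@Q1 runs 5, rem=1, quantum used, demote→Q2. Q0=[] Q1=[P4] Q2=[P2]
t=50-55: P4@Q1 runs 5, rem=7, quantum used, demote→Q2. Q0=[] Q1=[] Q2=[P2,P4]
t=55-56: P2@Q2 runs 1, rem=0, completes. Q0=[] Q1=[] Q2=[P4]
t=56-63: P4@Q2 runs 7, rem=0, completes. Q0=[] Q1=[] Q2=[]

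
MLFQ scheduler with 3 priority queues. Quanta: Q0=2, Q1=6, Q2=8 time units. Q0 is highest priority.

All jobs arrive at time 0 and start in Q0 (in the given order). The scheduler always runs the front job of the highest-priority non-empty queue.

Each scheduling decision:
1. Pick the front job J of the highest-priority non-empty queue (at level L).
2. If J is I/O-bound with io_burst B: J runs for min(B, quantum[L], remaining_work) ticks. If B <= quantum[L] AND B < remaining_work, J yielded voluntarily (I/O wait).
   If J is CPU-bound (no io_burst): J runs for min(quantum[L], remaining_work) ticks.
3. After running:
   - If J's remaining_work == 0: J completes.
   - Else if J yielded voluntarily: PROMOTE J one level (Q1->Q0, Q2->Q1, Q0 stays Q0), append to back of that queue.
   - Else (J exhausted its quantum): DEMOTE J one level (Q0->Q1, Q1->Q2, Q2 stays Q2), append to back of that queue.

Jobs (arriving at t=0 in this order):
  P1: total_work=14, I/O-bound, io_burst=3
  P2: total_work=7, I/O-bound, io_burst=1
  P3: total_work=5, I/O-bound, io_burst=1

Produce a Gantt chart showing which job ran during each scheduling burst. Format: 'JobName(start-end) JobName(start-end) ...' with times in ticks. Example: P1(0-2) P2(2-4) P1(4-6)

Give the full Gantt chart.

Answer: P1(0-2) P2(2-3) P3(3-4) P2(4-5) P3(5-6) P2(6-7) P3(7-8) P2(8-9) P3(9-10) P2(10-11) P3(11-12) P2(12-13) P2(13-14) P1(14-17) P1(17-19) P1(19-22) P1(22-24) P1(24-26)

Derivation:
t=0-2: P1@Q0 runs 2, rem=12, quantum used, demote→Q1. Q0=[P2,P3] Q1=[P1] Q2=[]
t=2-3: P2@Q0 runs 1, rem=6, I/O yield, promote→Q0. Q0=[P3,P2] Q1=[P1] Q2=[]
t=3-4: P3@Q0 runs 1, rem=4, I/O yield, promote→Q0. Q0=[P2,P3] Q1=[P1] Q2=[]
t=4-5: P2@Q0 runs 1, rem=5, I/O yield, promote→Q0. Q0=[P3,P2] Q1=[P1] Q2=[]
t=5-6: P3@Q0 runs 1, rem=3, I/O yield, promote→Q0. Q0=[P2,P3] Q1=[P1] Q2=[]
t=6-7: P2@Q0 runs 1, rem=4, I/O yield, promote→Q0. Q0=[P3,P2] Q1=[P1] Q2=[]
t=7-8: P3@Q0 runs 1, rem=2, I/O yield, promote→Q0. Q0=[P2,P3] Q1=[P1] Q2=[]
t=8-9: P2@Q0 runs 1, rem=3, I/O yield, promote→Q0. Q0=[P3,P2] Q1=[P1] Q2=[]
t=9-10: P3@Q0 runs 1, rem=1, I/O yield, promote→Q0. Q0=[P2,P3] Q1=[P1] Q2=[]
t=10-11: P2@Q0 runs 1, rem=2, I/O yield, promote→Q0. Q0=[P3,P2] Q1=[P1] Q2=[]
t=11-12: P3@Q0 runs 1, rem=0, completes. Q0=[P2] Q1=[P1] Q2=[]
t=12-13: P2@Q0 runs 1, rem=1, I/O yield, promote→Q0. Q0=[P2] Q1=[P1] Q2=[]
t=13-14: P2@Q0 runs 1, rem=0, completes. Q0=[] Q1=[P1] Q2=[]
t=14-17: P1@Q1 runs 3, rem=9, I/O yield, promote→Q0. Q0=[P1] Q1=[] Q2=[]
t=17-19: P1@Q0 runs 2, rem=7, quantum used, demote→Q1. Q0=[] Q1=[P1] Q2=[]
t=19-22: P1@Q1 runs 3, rem=4, I/O yield, promote→Q0. Q0=[P1] Q1=[] Q2=[]
t=22-24: P1@Q0 runs 2, rem=2, quantum used, demote→Q1. Q0=[] Q1=[P1] Q2=[]
t=24-26: P1@Q1 runs 2, rem=0, completes. Q0=[] Q1=[] Q2=[]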